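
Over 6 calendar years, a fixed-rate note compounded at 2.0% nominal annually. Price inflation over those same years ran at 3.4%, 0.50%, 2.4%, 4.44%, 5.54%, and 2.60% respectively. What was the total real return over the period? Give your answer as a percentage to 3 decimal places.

Cumulative inflation factor: 1.034 × 1.0050 × 1.024 × 1.0444 × 1.0554 × 1.0260 ≈ 1.20342.
Nominal growth factor: 1.12616. Real growth factor = 1.12616 / 1.20342 ≈ 0.93580.
Total real return ≈ -6.4200%.

-6.420%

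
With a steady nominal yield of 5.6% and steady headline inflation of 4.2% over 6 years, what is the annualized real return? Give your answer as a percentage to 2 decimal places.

1.34%

With constant rates the annual real return is the same each year: (1+5.6%)/(1+4.2%) − 1 = 0.01344.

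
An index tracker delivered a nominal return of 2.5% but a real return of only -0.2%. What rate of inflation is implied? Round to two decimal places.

From (1+r_nom) = (1+r_real)(1+π), we get 1+π = (1 + 2.5%)/(1 − 0.2%) = 1.025/0.998 ≈ 1.02705.
So π ≈ 2.7054%.

2.71%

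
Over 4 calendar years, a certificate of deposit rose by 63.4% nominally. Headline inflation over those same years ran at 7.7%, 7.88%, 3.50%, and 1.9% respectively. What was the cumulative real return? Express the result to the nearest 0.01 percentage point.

Cumulative inflation factor: 1.077 × 1.0788 × 1.0350 × 1.019 ≈ 1.22538.
Nominal growth factor: 1.63400. Real growth factor = 1.63400 / 1.22538 ≈ 1.33346.
Total real return ≈ 33.3463%.

33.35%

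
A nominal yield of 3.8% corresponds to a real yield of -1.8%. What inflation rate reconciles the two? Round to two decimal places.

5.70%

From (1+r_nom) = (1+r_real)(1+π), we get 1+π = (1 + 3.8%)/(1 − 1.8%) = 1.038/0.982 ≈ 1.05703.
So π ≈ 5.7026%.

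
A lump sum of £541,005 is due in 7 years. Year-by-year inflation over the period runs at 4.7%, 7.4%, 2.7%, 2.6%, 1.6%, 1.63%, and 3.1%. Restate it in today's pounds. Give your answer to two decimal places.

£428,902.14

Price-level factor over 7 years: 1.047 × 1.074 × 1.027 × 1.026 × 1.016 × 1.0163 × 1.031 ≈ 1.2613716513.
Purchasing power today: £541,005 divided by that factor.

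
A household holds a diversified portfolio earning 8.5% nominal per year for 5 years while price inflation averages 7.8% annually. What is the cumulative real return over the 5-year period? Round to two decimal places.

The annual real rate is (1+8.5%)/(1+7.8%) − 1 = 0.6494%.
Compounded over 5 years: (1 + 0.006494)^5 − 1 ≈ 0.03289.

3.29%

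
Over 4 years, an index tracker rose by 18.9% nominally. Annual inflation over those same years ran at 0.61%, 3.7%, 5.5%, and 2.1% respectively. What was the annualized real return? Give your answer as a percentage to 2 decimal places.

1.42%

Cumulative inflation factor: 1.0061 × 1.037 × 1.055 × 1.021 ≈ 1.12382.
Nominal growth factor: 1.18900. Real growth factor = 1.18900 / 1.12382 ≈ 1.05800.
Annualized: 1.05800^(1/4) − 1 ≈ 0.01419.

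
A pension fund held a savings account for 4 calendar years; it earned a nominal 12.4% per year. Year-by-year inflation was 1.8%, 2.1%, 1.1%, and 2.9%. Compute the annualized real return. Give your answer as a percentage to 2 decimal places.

10.23%

Cumulative inflation factor: 1.018 × 1.021 × 1.011 × 1.029 ≈ 1.08128.
Nominal growth factor: 1.59612. Real growth factor = 1.59612 / 1.08128 ≈ 1.47613.
Annualized: 1.47613^(1/4) − 1 ≈ 0.10225.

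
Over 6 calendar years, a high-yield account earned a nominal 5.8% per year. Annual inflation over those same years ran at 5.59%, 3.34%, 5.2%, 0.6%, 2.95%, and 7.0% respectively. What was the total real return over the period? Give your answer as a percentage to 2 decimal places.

Cumulative inflation factor: 1.0559 × 1.0334 × 1.052 × 1.006 × 1.0295 × 1.070 ≈ 1.27208.
Nominal growth factor: 1.40254. Real growth factor = 1.40254 / 1.27208 ≈ 1.10255.
Total real return ≈ 10.2552%.

10.26%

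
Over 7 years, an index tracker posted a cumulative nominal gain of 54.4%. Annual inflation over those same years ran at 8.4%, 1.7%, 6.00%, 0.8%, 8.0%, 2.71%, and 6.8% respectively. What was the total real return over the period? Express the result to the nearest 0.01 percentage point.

Cumulative inflation factor: 1.084 × 1.017 × 1.0600 × 1.008 × 1.080 × 1.0271 × 1.068 ≈ 1.39548.
Nominal growth factor: 1.54400. Real growth factor = 1.54400 / 1.39548 ≈ 1.10643.
Total real return ≈ 10.6427%.

10.64%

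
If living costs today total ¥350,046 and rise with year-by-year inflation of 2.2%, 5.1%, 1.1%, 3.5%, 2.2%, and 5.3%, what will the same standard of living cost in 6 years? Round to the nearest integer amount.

Cumulative price-level factor: 1.022 × 1.051 × 1.011 × 1.035 × 1.022 × 1.053 ≈ 1.2095515552.
Multiplying ¥350,046 by the price-level factor gives the future nominal sum.

¥423,399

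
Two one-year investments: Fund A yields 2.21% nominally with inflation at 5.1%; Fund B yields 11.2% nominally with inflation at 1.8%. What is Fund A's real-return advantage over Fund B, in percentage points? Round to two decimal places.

-11.98

Fund A real return: 1.0221/1.051 − 1 = -2.750%.
Fund B real return: 1.112/1.018 − 1 = 9.234%.
Difference: -2.750 − 9.234 = -11.984 pp.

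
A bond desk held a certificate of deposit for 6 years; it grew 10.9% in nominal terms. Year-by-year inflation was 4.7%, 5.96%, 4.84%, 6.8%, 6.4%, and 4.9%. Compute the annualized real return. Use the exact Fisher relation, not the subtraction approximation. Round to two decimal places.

Cumulative inflation factor: 1.047 × 1.0596 × 1.0484 × 1.068 × 1.064 × 1.049 ≈ 1.38645.
Nominal growth factor: 1.10900. Real growth factor = 1.10900 / 1.38645 ≈ 0.79988.
Annualized: 0.79988^(1/6) − 1 ≈ -0.03653.

-3.65%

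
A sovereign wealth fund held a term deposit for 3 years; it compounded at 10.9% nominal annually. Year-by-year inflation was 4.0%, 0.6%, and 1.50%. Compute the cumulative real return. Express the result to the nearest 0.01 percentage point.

28.44%

Cumulative inflation factor: 1.040 × 1.006 × 1.0150 ≈ 1.06193.
Nominal growth factor: 1.36394. Real growth factor = 1.36394 / 1.06193 ≈ 1.28439.
Total real return ≈ 28.4391%.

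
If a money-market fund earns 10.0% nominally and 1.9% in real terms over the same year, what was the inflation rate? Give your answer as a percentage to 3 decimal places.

From (1+r_nom) = (1+r_real)(1+π), we get 1+π = (1 + 10.0%)/(1 + 1.9%) = 1.100/1.019 ≈ 1.07949.
So π ≈ 7.9490%.

7.949%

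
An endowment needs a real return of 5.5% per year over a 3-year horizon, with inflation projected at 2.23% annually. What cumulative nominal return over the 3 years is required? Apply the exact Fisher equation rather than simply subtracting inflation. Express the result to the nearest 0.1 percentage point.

Required annual nominal rate: (1+5.5%)(1+2.23%) − 1 = 7.85265%.
Cumulative over 3 years: (1 + 0.0785265)^3 − 1 ≈ 0.25456.

25.5%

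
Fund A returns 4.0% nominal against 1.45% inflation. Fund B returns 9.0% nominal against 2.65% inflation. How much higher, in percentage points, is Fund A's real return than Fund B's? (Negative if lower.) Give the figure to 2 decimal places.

Fund A real return: 1.040/1.0145 − 1 = 2.514%.
Fund B real return: 1.090/1.0265 − 1 = 6.186%.
Difference: 2.514 − 6.186 = -3.672 pp.

-3.67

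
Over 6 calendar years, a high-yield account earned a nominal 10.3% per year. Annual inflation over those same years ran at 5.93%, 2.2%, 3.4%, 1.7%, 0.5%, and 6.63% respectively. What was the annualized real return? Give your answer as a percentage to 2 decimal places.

6.70%

Cumulative inflation factor: 1.0593 × 1.022 × 1.034 × 1.017 × 1.005 × 1.0663 ≈ 1.21999.
Nominal growth factor: 1.80075. Real growth factor = 1.80075 / 1.21999 ≈ 1.47603.
Annualized: 1.47603^(1/6) − 1 ≈ 0.06704.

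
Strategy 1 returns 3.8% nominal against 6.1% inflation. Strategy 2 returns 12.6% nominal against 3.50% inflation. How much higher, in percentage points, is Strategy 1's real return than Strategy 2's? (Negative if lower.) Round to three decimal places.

Strategy 1 real return: 1.038/1.061 − 1 = -2.1678%.
Strategy 2 real return: 1.126/1.0350 − 1 = 8.7923%.
Difference: -2.1678 − 8.7923 = -10.9601 pp.

-10.960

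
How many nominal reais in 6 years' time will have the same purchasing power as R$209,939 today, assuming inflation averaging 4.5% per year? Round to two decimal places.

Cumulative price-level factor: (1+4.5%)^6 ≈ 1.3022601248.
Multiplying R$209,939 by the price-level factor gives the future nominal sum.

R$273,395.19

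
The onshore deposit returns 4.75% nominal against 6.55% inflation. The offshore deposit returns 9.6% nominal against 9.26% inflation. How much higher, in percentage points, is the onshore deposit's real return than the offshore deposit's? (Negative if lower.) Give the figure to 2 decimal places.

The onshore deposit real return: 1.0475/1.0655 − 1 = -1.689%.
The offshore deposit real return: 1.096/1.0926 − 1 = 0.311%.
Difference: -1.689 − 0.311 = -2.000 pp.

-2.00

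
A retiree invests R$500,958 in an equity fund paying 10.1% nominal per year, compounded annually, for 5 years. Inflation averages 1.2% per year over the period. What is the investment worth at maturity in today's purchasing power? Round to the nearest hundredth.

R$763,546.25

Nominal value at maturity: R$500,958 × (1 + 10.1%)^5 ≈ R$810,471.81.
Price-level factor over 5 years: (1 + 1.2%)^5 ≈ 1.0614573839.
The maturity value deflated by that factor is the answer in today's purchasing power.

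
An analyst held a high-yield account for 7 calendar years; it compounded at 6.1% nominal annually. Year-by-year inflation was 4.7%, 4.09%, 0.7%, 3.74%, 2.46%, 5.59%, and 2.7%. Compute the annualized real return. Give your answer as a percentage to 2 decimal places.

2.60%

Cumulative inflation factor: 1.047 × 1.0409 × 1.007 × 1.0374 × 1.0246 × 1.0559 × 1.027 ≈ 1.26497.
Nominal growth factor: 1.51359. Real growth factor = 1.51359 / 1.26497 ≈ 1.19654.
Annualized: 1.19654^(1/7) − 1 ≈ 0.02597.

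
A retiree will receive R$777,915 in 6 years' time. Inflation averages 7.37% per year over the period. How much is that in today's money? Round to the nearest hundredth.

R$507,731.87

Price-level factor over 6 years: (1 + 7.37%)^6 ≈ 1.5321374165.
Purchasing power today: R$777,915 divided by that factor.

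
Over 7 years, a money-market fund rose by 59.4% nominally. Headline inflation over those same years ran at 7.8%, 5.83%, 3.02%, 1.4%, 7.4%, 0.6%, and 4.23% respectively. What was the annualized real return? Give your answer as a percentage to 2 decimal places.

Cumulative inflation factor: 1.078 × 1.0583 × 1.0302 × 1.014 × 1.074 × 1.006 × 1.0423 ≈ 1.34209.
Nominal growth factor: 1.59400. Real growth factor = 1.59400 / 1.34209 ≈ 1.18770.
Annualized: 1.18770^(1/7) − 1 ≈ 0.02488.

2.49%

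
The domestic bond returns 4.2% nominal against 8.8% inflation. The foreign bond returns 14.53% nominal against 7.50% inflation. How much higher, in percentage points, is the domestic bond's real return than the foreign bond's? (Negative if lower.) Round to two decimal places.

The domestic bond real return: 1.042/1.088 − 1 = -4.228%.
The foreign bond real return: 1.1453/1.0750 − 1 = 6.540%.
Difference: -4.228 − 6.540 = -10.768 pp.

-10.77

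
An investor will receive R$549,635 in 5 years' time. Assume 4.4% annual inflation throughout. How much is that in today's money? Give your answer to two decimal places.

R$443,171.56

Price-level factor over 5 years: (1 + 4.4%)^5 ≈ 1.2402307454.
Purchasing power today: R$549,635 divided by that factor.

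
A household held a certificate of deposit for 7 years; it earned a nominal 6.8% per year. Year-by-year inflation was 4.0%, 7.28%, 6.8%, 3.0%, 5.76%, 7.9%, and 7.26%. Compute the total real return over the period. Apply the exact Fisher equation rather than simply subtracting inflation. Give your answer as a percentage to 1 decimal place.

5.5%

Cumulative inflation factor: 1.040 × 1.0728 × 1.068 × 1.030 × 1.0576 × 1.079 × 1.0726 ≈ 1.50225.
Nominal growth factor: 1.58489. Real growth factor = 1.58489 / 1.50225 ≈ 1.05501.
Total real return ≈ 5.5012%.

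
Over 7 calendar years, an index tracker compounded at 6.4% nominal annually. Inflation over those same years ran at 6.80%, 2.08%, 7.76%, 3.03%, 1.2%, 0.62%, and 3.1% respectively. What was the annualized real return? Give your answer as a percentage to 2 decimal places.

Cumulative inflation factor: 1.0680 × 1.0208 × 1.0776 × 1.0303 × 1.012 × 1.0062 × 1.031 ≈ 1.27074.
Nominal growth factor: 1.54380. Real growth factor = 1.54380 / 1.27074 ≈ 1.21488.
Annualized: 1.21488^(1/7) − 1 ≈ 0.02820.

2.82%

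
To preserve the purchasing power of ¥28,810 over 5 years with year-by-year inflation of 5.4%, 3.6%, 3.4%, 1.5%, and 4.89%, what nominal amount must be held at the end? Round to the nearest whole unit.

Cumulative price-level factor: 1.054 × 1.036 × 1.034 × 1.015 × 1.0489 ≈ 1.2020458480.
Multiplying ¥28,810 by the price-level factor gives the future nominal sum.

¥34,631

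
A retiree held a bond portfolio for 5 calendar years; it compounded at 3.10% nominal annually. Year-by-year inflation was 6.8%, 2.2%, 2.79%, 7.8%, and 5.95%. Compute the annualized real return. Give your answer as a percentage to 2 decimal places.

Cumulative inflation factor: 1.068 × 1.022 × 1.0279 × 1.078 × 1.0595 ≈ 1.28142.
Nominal growth factor: 1.16491. Real growth factor = 1.16491 / 1.28142 ≈ 0.90908.
Annualized: 0.90908^(1/5) − 1 ≈ -0.01888.

-1.89%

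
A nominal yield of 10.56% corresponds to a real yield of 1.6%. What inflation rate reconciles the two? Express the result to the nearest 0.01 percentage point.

From (1+r_nom) = (1+r_real)(1+π), we get 1+π = (1 + 10.56%)/(1 + 1.6%) = 1.1056/1.016 ≈ 1.08819.
So π ≈ 8.8189%.

8.82%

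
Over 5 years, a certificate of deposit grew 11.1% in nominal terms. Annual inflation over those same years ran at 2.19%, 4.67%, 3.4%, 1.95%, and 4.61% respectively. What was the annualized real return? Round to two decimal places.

-1.19%

Cumulative inflation factor: 1.0219 × 1.0467 × 1.034 × 1.0195 × 1.0461 ≈ 1.17954.
Nominal growth factor: 1.11100. Real growth factor = 1.11100 / 1.17954 ≈ 0.94189.
Annualized: 0.94189^(1/5) − 1 ≈ -0.01190.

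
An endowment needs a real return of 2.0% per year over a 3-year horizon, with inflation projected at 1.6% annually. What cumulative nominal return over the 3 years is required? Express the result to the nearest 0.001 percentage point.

Required annual nominal rate: (1+2.0%)(1+1.6%) − 1 = 3.632%.
Cumulative over 3 years: (1 + 0.03632)^3 − 1 ≈ 0.11297.

11.297%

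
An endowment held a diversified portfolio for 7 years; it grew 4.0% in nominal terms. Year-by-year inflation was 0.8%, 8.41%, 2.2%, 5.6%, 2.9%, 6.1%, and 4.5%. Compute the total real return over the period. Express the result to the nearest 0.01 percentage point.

-22.71%

Cumulative inflation factor: 1.008 × 1.0841 × 1.022 × 1.056 × 1.029 × 1.061 × 1.045 ≈ 1.34552.
Nominal growth factor: 1.04000. Real growth factor = 1.04000 / 1.34552 ≈ 0.77293.
Total real return ≈ -22.7067%.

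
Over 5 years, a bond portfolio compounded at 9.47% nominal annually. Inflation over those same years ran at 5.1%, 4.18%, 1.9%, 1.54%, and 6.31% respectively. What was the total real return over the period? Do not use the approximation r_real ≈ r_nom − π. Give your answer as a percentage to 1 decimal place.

Cumulative inflation factor: 1.051 × 1.0418 × 1.019 × 1.0154 × 1.0631 ≈ 1.20440.
Nominal growth factor: 1.57208. Real growth factor = 1.57208 / 1.20440 ≈ 1.30528.
Total real return ≈ 30.5278%.

30.5%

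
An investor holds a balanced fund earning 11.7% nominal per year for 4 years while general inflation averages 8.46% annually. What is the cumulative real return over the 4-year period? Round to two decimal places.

The annual real rate is (1+11.7%)/(1+8.46%) − 1 = 2.9873%.
Compounded over 4 years: (1 + 0.029873)^4 − 1 ≈ 0.12495.

12.50%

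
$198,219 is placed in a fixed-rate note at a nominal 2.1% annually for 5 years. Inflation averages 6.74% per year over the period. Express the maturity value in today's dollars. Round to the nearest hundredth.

Nominal value at maturity: $198,219 × (1 + 2.1%)^5 ≈ $219,924.69.
Price-level factor over 5 years: (1 + 6.74%)^5 ≈ 1.3855939945.
Dividing the nominal maturity value by the price-level factor gives the value in today's money.

$158,722.32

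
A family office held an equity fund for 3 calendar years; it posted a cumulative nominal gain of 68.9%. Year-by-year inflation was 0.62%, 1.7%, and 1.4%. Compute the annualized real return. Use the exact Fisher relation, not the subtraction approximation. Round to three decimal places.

Cumulative inflation factor: 1.0062 × 1.017 × 1.014 ≈ 1.03763.
Nominal growth factor: 1.68900. Real growth factor = 1.68900 / 1.03763 ≈ 1.62775.
Annualized: 1.62775^(1/3) − 1 ≈ 0.17633.

17.633%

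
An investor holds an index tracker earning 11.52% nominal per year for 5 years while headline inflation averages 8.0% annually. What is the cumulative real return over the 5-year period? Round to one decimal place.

17.4%

The annual real rate is (1+11.52%)/(1+8.0%) − 1 = 3.2593%.
Compounded over 5 years: (1 + 0.032593)^5 − 1 ≈ 0.17394.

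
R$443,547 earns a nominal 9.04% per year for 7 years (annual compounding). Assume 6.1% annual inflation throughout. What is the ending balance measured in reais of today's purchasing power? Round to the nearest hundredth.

R$537,072.43

Nominal value at maturity: R$443,547 × (1 + 9.04%)^7 ≈ R$812,906.41.
Price-level factor over 7 years: (1 + 6.1%)^7 ≈ 1.5135880397.
The maturity value deflated by that factor is the answer in today's purchasing power.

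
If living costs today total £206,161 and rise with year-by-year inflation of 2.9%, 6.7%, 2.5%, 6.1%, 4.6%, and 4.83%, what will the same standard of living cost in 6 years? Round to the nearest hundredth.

£269,924.82

Cumulative price-level factor: 1.029 × 1.067 × 1.025 × 1.061 × 1.046 × 1.0483 ≈ 1.3092913957.
Multiplying £206,161 by the price-level factor gives the future nominal sum.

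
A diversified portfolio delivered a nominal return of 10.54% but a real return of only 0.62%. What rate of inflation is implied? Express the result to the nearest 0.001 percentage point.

From (1+r_nom) = (1+r_real)(1+π), we get 1+π = (1 + 10.54%)/(1 + 0.62%) = 1.1054/1.0062 ≈ 1.09859.
So π ≈ 9.8589%.

9.859%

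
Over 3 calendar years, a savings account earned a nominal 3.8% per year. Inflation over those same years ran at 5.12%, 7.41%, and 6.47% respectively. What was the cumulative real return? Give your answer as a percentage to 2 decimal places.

Cumulative inflation factor: 1.0512 × 1.0741 × 1.0647 ≈ 1.20215.
Nominal growth factor: 1.11839. Real growth factor = 1.11839 / 1.20215 ≈ 0.93033.
Total real return ≈ -6.9675%.

-6.97%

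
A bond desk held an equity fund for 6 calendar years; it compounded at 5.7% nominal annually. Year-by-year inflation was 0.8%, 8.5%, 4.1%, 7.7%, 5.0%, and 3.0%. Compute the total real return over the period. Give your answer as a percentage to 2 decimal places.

Cumulative inflation factor: 1.008 × 1.085 × 1.041 × 1.077 × 1.050 × 1.030 ≈ 1.32612.
Nominal growth factor: 1.39460. Real growth factor = 1.39460 / 1.32612 ≈ 1.05164.
Total real return ≈ 5.1639%.

5.16%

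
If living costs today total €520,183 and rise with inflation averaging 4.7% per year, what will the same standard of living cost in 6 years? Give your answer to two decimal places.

Cumulative price-level factor: (1+4.7%)^6 ≈ 1.3172860421.
Multiplying €520,183 by the price-level factor gives the future nominal sum.

€685,229.81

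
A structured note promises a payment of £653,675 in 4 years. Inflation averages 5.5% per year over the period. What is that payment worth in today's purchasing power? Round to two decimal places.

£527,657.40

Price-level factor over 4 years: (1 + 5.5%)^4 ≈ 1.2388246506.
Purchasing power today: £653,675 divided by that factor.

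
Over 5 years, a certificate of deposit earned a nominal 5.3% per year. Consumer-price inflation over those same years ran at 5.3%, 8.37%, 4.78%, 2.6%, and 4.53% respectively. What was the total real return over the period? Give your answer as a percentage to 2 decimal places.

Cumulative inflation factor: 1.053 × 1.0837 × 1.0478 × 1.026 × 1.0453 ≈ 1.28234.
Nominal growth factor: 1.29462. Real growth factor = 1.29462 / 1.28234 ≈ 1.00957.
Total real return ≈ 0.9573%.

0.96%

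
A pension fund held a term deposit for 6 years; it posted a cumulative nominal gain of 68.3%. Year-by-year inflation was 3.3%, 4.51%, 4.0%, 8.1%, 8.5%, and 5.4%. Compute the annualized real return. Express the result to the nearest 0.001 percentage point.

3.264%

Cumulative inflation factor: 1.033 × 1.0451 × 1.040 × 1.081 × 1.085 × 1.054 ≈ 1.38799.
Nominal growth factor: 1.68300. Real growth factor = 1.68300 / 1.38799 ≈ 1.21254.
Annualized: 1.21254^(1/6) − 1 ≈ 0.03264.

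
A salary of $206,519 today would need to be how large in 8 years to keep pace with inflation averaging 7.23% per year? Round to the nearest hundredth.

$360,986.08

Cumulative price-level factor: (1+7.23%)^8 ≈ 1.7479558054.
The nominal amount required is $206,519 scaled up by that factor.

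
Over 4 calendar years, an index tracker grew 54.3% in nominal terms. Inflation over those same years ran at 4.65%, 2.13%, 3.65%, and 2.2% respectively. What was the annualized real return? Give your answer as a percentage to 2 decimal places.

Cumulative inflation factor: 1.0465 × 1.0213 × 1.0365 × 1.022 ≈ 1.13217.
Nominal growth factor: 1.54300. Real growth factor = 1.54300 / 1.13217 ≈ 1.36287.
Annualized: 1.36287^(1/4) − 1 ≈ 0.08047.

8.05%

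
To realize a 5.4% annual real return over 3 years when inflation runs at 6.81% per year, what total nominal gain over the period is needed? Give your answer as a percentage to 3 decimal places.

42.678%

Required annual nominal rate: (1+5.4%)(1+6.81%) − 1 = 12.57774%.
Cumulative over 3 years: (1 + 0.1257774)^3 − 1 ≈ 0.42678.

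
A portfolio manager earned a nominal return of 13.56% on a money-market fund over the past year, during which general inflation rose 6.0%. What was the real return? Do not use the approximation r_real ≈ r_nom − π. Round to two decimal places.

Real return via the Fisher equation: (1 + 13.56%)/(1 + 6.0%) − 1 = 1.1356/1.060 − 1 ≈ 0.07132.

7.13%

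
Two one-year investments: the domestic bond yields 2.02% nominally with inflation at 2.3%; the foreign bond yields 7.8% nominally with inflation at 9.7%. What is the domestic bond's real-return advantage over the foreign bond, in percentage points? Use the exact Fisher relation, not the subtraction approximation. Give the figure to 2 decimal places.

The domestic bond real return: 1.0202/1.023 − 1 = -0.274%.
The foreign bond real return: 1.078/1.097 − 1 = -1.732%.
Difference: -0.274 − (-1.732) = 1.458 pp.

1.46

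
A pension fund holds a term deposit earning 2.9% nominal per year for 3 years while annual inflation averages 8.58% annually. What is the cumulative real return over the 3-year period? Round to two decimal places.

-14.89%

The annual real rate is (1+2.9%)/(1+8.58%) − 1 = -5.2312%.
Compounded over 3 years: (1 + -0.052312)^3 − 1 ≈ -0.14887.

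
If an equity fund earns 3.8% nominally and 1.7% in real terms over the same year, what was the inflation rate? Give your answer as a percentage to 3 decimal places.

From (1+r_nom) = (1+r_real)(1+π), we get 1+π = (1 + 3.8%)/(1 + 1.7%) = 1.038/1.017 ≈ 1.02065.
So π ≈ 2.0649%.

2.065%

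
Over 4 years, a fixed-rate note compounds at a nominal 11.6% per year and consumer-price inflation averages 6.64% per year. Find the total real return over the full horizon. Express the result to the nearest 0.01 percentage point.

19.94%

The annual real rate is (1+11.6%)/(1+6.64%) − 1 = 4.6512%.
Compounded over 4 years: (1 + 0.046512)^4 − 1 ≈ 0.19943.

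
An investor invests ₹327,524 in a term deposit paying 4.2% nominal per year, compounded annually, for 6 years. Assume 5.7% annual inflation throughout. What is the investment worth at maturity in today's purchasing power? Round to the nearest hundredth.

Nominal value at maturity: ₹327,524 × (1 + 4.2%)^6 ≈ ₹419,227.19.
Price-level factor over 6 years: (1 + 5.7%)^6 ≈ 1.3946008445.
The maturity value deflated by that factor is the answer in today's purchasing power.

₹300,607.30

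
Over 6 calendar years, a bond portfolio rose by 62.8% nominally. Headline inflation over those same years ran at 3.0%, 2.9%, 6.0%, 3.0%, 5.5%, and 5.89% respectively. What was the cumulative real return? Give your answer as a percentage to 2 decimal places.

25.94%

Cumulative inflation factor: 1.030 × 1.029 × 1.060 × 1.030 × 1.055 × 1.0589 ≈ 1.29272.
Nominal growth factor: 1.62800. Real growth factor = 1.62800 / 1.29272 ≈ 1.25936.
Total real return ≈ 25.9364%.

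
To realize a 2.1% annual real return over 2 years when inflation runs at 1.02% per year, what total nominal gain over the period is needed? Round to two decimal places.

Required annual nominal rate: (1+2.1%)(1+1.02%) − 1 = 3.14142%.
Cumulative over 2 years: (1 + 0.0314142)^2 − 1 ≈ 0.06382.

6.38%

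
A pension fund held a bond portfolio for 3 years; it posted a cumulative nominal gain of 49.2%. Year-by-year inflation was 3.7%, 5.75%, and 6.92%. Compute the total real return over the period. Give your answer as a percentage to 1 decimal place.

Cumulative inflation factor: 1.037 × 1.0575 × 1.0692 ≈ 1.17251.
Nominal growth factor: 1.49200. Real growth factor = 1.49200 / 1.17251 ≈ 1.27248.
Total real return ≈ 27.2479%.

27.2%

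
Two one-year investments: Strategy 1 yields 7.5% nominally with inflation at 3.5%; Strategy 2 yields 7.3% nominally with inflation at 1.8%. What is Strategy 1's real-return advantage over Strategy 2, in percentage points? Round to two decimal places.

Strategy 1 real return: 1.075/1.035 − 1 = 3.865%.
Strategy 2 real return: 1.073/1.018 − 1 = 5.403%.
Difference: 3.865 − 5.403 = -1.538 pp.

-1.54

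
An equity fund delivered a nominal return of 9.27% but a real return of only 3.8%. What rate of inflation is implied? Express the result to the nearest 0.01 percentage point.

5.27%

From (1+r_nom) = (1+r_real)(1+π), we get 1+π = (1 + 9.27%)/(1 + 3.8%) = 1.0927/1.038 ≈ 1.05270.
So π ≈ 5.2697%.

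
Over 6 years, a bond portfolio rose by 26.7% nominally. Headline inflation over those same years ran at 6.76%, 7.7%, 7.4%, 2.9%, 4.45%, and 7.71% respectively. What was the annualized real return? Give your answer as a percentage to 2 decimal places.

-1.99%

Cumulative inflation factor: 1.0676 × 1.077 × 1.074 × 1.029 × 1.0445 × 1.0771 ≈ 1.42958.
Nominal growth factor: 1.26700. Real growth factor = 1.26700 / 1.42958 ≈ 0.88627.
Annualized: 0.88627^(1/6) − 1 ≈ -0.01992.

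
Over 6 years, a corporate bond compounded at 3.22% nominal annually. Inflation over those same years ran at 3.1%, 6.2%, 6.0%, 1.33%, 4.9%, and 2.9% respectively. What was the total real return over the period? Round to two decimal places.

-4.73%

Cumulative inflation factor: 1.031 × 1.062 × 1.060 × 1.0133 × 1.049 × 1.029 ≈ 1.26946.
Nominal growth factor: 1.20944. Real growth factor = 1.20944 / 1.26946 ≈ 0.95272.
Total real return ≈ -4.7280%.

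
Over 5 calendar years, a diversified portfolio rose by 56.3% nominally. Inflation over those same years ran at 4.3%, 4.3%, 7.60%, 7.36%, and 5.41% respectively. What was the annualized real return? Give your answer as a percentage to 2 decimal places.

Cumulative inflation factor: 1.043 × 1.043 × 1.0760 × 1.0736 × 1.0541 ≈ 1.32466.
Nominal growth factor: 1.56300. Real growth factor = 1.56300 / 1.32466 ≈ 1.17992.
Annualized: 1.17992^(1/5) − 1 ≈ 0.03364.

3.36%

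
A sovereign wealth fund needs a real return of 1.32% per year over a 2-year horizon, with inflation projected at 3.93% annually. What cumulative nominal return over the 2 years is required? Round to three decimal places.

Required annual nominal rate: (1+1.32%)(1+3.93%) − 1 = 5.301876%.
Cumulative over 2 years: (1 + 0.05301876)^2 − 1 ≈ 0.10885.

10.885%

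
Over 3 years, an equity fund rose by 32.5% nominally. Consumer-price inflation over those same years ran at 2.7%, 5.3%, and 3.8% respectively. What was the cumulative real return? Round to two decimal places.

18.04%

Cumulative inflation factor: 1.027 × 1.053 × 1.038 ≈ 1.12253.
Nominal growth factor: 1.32500. Real growth factor = 1.32500 / 1.12253 ≈ 1.18037.
Total real return ≈ 18.0374%.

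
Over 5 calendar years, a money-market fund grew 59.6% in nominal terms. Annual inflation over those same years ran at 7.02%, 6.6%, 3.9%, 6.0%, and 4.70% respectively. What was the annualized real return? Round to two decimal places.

Cumulative inflation factor: 1.0702 × 1.066 × 1.039 × 1.060 × 1.0470 ≈ 1.31550.
Nominal growth factor: 1.59600. Real growth factor = 1.59600 / 1.31550 ≈ 1.21323.
Annualized: 1.21323^(1/5) − 1 ≈ 0.03941.

3.94%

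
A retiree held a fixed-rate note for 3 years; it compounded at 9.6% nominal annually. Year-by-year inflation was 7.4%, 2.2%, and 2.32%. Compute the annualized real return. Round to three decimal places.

Cumulative inflation factor: 1.074 × 1.022 × 1.0232 ≈ 1.12309.
Nominal growth factor: 1.31653. Real growth factor = 1.31653 / 1.12309 ≈ 1.17224.
Annualized: 1.17224^(1/3) − 1 ≈ 0.05440.

5.440%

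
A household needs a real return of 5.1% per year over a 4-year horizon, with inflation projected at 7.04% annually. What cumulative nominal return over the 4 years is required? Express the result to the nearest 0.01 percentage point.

60.18%

Required annual nominal rate: (1+5.1%)(1+7.04%) − 1 = 12.49904%.
Cumulative over 4 years: (1 + 0.1249904)^4 − 1 ≈ 0.60175.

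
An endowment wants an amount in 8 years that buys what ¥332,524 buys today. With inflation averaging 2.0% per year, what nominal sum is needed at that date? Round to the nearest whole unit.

¥389,605

Cumulative price-level factor: (1+2.0%)^8 ≈ 1.1716593810.
The nominal amount required is ¥332,524 scaled up by that factor.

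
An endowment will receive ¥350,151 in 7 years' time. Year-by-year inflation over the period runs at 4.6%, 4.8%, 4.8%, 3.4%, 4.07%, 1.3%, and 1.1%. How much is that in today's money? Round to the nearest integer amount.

Price-level factor over 7 years: 1.046 × 1.048 × 1.048 × 1.034 × 1.0407 × 1.013 × 1.011 ≈ 1.2660794045.
Purchasing power today: ¥350,151 divided by that factor.

¥276,563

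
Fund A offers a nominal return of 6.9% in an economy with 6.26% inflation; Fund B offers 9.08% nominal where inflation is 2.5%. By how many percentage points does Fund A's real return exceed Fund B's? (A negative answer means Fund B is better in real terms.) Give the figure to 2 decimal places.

Fund A real return: 1.069/1.0626 − 1 = 0.602%.
Fund B real return: 1.0908/1.025 − 1 = 6.420%.
Difference: 0.602 − 6.420 = -5.818 pp.

-5.82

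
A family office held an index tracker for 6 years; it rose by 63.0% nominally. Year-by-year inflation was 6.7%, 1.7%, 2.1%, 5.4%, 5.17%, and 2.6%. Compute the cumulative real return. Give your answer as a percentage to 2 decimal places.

Cumulative inflation factor: 1.067 × 1.017 × 1.021 × 1.054 × 1.0517 × 1.026 ≈ 1.26006.
Nominal growth factor: 1.63000. Real growth factor = 1.63000 / 1.26006 ≈ 1.29359.
Total real return ≈ 29.3590%.

29.36%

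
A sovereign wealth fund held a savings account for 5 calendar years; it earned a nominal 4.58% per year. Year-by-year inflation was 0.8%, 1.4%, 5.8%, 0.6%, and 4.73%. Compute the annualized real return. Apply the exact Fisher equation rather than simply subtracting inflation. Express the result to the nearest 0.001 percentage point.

1.887%

Cumulative inflation factor: 1.008 × 1.014 × 1.058 × 1.006 × 1.0473 ≈ 1.13934.
Nominal growth factor: 1.25096. Real growth factor = 1.25096 / 1.13934 ≈ 1.09797.
Annualized: 1.09797^(1/5) − 1 ≈ 0.01887.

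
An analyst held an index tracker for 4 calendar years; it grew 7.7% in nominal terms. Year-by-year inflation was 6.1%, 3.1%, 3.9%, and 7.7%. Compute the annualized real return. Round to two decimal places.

-3.15%

Cumulative inflation factor: 1.061 × 1.031 × 1.039 × 1.077 ≈ 1.22407.
Nominal growth factor: 1.07700. Real growth factor = 1.07700 / 1.22407 ≈ 0.87985.
Annualized: 0.87985^(1/4) − 1 ≈ -0.03149.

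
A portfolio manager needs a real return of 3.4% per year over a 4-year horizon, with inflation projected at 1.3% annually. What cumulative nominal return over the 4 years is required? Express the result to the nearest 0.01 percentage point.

Required annual nominal rate: (1+3.4%)(1+1.3%) − 1 = 4.7442%.
Cumulative over 4 years: (1 + 0.047442)^4 − 1 ≈ 0.20370.

20.37%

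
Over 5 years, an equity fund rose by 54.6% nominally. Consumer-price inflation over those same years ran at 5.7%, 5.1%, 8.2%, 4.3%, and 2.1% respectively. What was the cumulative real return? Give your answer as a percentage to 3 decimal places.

Cumulative inflation factor: 1.057 × 1.051 × 1.082 × 1.043 × 1.021 ≈ 1.28001.
Nominal growth factor: 1.54600. Real growth factor = 1.54600 / 1.28001 ≈ 1.20780.
Total real return ≈ 20.7798%.

20.780%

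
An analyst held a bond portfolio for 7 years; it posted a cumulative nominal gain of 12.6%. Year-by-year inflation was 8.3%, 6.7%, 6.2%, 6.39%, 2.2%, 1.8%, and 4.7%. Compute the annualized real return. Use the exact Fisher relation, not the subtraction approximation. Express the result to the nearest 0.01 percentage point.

Cumulative inflation factor: 1.083 × 1.067 × 1.062 × 1.0639 × 1.022 × 1.018 × 1.047 ≈ 1.42221.
Nominal growth factor: 1.12600. Real growth factor = 1.12600 / 1.42221 ≈ 0.79173.
Annualized: 0.79173^(1/7) − 1 ≈ -0.03281.

-3.28%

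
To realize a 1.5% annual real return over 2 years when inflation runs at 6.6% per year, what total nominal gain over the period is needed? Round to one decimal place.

17.1%

Required annual nominal rate: (1+1.5%)(1+6.6%) − 1 = 8.199%.
Cumulative over 2 years: (1 + 0.08199)^2 − 1 ≈ 0.17070.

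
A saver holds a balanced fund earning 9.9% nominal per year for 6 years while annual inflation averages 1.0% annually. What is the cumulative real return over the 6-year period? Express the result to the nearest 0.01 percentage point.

The annual real rate is (1+9.9%)/(1+1.0%) − 1 = 8.8119%.
Compounded over 6 years: (1 + 0.088119)^6 − 1 ≈ 0.65981.

65.98%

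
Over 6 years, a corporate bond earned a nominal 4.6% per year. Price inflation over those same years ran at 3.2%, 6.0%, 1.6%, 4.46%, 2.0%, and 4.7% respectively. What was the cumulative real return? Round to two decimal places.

5.64%

Cumulative inflation factor: 1.032 × 1.060 × 1.016 × 1.0446 × 1.020 × 1.047 ≈ 1.23987.
Nominal growth factor: 1.30976. Real growth factor = 1.30976 / 1.23987 ≈ 1.05636.
Total real return ≈ 5.6365%.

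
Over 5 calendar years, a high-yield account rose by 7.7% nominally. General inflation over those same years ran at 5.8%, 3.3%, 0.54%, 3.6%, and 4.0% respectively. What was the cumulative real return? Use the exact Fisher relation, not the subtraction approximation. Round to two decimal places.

Cumulative inflation factor: 1.058 × 1.033 × 1.0054 × 1.036 × 1.040 ≈ 1.18391.
Nominal growth factor: 1.07700. Real growth factor = 1.07700 / 1.18391 ≈ 0.90970.
Total real return ≈ -9.0301%.

-9.03%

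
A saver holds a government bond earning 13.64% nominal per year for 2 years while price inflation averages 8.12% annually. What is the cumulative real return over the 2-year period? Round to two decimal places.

The annual real rate is (1+13.64%)/(1+8.12%) − 1 = 5.1054%.
Compounded over 2 years: (1 + 0.051054)^2 − 1 ≈ 0.10472.

10.47%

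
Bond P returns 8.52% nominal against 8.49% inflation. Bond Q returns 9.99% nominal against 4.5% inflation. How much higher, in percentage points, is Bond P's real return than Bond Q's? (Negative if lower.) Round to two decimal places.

-5.23

Bond P real return: 1.0852/1.0849 − 1 = 0.028%.
Bond Q real return: 1.0999/1.045 − 1 = 5.254%.
Difference: 0.028 − 5.254 = -5.226 pp.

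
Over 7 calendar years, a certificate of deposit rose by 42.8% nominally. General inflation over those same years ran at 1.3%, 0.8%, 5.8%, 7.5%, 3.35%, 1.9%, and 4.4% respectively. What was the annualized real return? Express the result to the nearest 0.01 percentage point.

1.61%

Cumulative inflation factor: 1.013 × 1.008 × 1.058 × 1.075 × 1.0335 × 1.019 × 1.044 ≈ 1.27688.
Nominal growth factor: 1.42800. Real growth factor = 1.42800 / 1.27688 ≈ 1.11835.
Annualized: 1.11835^(1/7) − 1 ≈ 0.01611.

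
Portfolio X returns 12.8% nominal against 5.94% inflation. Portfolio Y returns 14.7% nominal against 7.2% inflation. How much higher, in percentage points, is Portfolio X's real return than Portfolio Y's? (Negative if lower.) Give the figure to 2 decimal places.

Portfolio X real return: 1.128/1.0594 − 1 = 6.475%.
Portfolio Y real return: 1.147/1.072 − 1 = 6.996%.
Difference: 6.475 − 6.996 = -0.521 pp.

-0.52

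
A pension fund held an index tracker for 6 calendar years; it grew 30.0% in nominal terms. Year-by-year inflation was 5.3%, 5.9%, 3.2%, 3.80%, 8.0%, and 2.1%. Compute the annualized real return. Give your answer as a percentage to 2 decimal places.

Cumulative inflation factor: 1.053 × 1.059 × 1.032 × 1.0380 × 1.080 × 1.021 ≈ 1.31720.
Nominal growth factor: 1.30000. Real growth factor = 1.30000 / 1.31720 ≈ 0.98694.
Annualized: 0.98694^(1/6) − 1 ≈ -0.00219.

-0.22%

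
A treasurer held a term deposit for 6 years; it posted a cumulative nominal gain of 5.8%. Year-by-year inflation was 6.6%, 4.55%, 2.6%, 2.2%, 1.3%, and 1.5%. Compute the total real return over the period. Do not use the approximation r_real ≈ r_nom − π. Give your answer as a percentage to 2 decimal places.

-11.95%

Cumulative inflation factor: 1.066 × 1.0455 × 1.026 × 1.022 × 1.013 × 1.015 ≈ 1.20159.
Nominal growth factor: 1.05800. Real growth factor = 1.05800 / 1.20159 ≈ 0.88050.
Total real return ≈ -11.9497%.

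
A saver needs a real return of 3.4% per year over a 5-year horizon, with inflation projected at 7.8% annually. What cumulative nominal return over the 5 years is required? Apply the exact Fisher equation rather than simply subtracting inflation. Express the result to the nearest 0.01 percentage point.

Required annual nominal rate: (1+3.4%)(1+7.8%) − 1 = 11.4652%.
Cumulative over 5 years: (1 + 0.114652)^5 − 1 ≈ 0.72067.

72.07%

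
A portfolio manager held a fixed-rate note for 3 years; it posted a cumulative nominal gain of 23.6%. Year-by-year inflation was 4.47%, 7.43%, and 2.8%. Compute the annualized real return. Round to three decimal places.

2.322%

Cumulative inflation factor: 1.0447 × 1.0743 × 1.028 ≈ 1.15375.
Nominal growth factor: 1.23600. Real growth factor = 1.23600 / 1.15375 ≈ 1.07129.
Annualized: 1.07129^(1/3) − 1 ≈ 0.02322.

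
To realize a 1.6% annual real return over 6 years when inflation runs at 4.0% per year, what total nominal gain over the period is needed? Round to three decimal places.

39.175%

Required annual nominal rate: (1+1.6%)(1+4.0%) − 1 = 5.664%.
Cumulative over 6 years: (1 + 0.05664)^6 − 1 ≈ 0.39175.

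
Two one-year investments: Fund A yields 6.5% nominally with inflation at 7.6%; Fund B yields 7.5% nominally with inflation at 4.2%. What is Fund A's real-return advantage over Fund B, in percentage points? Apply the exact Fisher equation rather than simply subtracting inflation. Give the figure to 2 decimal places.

Fund A real return: 1.065/1.076 − 1 = -1.022%.
Fund B real return: 1.075/1.042 − 1 = 3.167%.
Difference: -1.022 − 3.167 = -4.189 pp.

-4.19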